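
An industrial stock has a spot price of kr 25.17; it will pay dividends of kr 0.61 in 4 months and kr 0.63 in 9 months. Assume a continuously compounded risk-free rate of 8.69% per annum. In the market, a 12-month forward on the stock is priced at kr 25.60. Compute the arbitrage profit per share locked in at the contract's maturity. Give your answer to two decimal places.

PV(dividends) I = 0.61·e^(−0.0869·4/12) + 0.63·e^(−0.0869·9/12) = 1.1828
Fair forward F* = (S − I)·e^(rT) = (25.17 − 1.1828)·e^0.086900 = 23.9872 × 1.090788 = 26.1649
Market kr 25.60 < fair 26.1649: forward underpriced → reverse cash-and-carry (short the stock, invest proceeds at r, pay the dividends, go long the forward).
Profit at T = |F_mkt − F*| = |25.60 − 26.1649| = kr 0.56 per share

kr 0.56 per share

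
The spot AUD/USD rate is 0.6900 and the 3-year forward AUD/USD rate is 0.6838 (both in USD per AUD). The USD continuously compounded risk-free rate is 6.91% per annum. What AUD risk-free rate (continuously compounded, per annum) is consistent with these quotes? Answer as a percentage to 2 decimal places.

F = S·e^((r_USD − r_AUD)T) ⇒ r_AUD = r_USD − ln(F/S)/T
ln(0.6838/0.6900) = -0.009026; /(3) = -0.003009
r_AUD = 0.0691 + 0.003009 = 0.072109
r_AUD = 7.21%

7.21%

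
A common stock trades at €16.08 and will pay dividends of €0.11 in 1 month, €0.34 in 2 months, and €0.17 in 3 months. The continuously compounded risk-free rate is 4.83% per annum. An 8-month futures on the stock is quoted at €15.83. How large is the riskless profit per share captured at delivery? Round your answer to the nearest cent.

€0.14 per share

PV(dividends) I = 0.11·e^(−0.0483·1/12) + 0.34·e^(−0.0483·2/12) + 0.17·e^(−0.0483·3/12) = 0.6148
Fair futures F* = (S − I)·e^(rT) = (16.08 − 0.6148)·e^0.032200 = 15.4652 × 1.032724 = 15.9713
Market €15.83 < fair 15.9713: forward underpriced → reverse cash-and-carry (short the stock, invest proceeds at r, pay the dividends, go long the forward).
Profit at T = |F_mkt − F*| = |15.83 − 15.9713| = €0.14 per share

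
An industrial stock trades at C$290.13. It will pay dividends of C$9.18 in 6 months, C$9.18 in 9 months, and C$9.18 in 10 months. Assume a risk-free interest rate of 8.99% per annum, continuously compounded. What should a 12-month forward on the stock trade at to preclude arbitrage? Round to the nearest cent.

C$289.11

PV(dividends) I = 9.18·e^(−0.0899·6/12) + 9.18·e^(−0.0899·9/12) + 9.18·e^(−0.0899·10/12)
I = 8.7765 + 8.5814 + 8.5174 = 25.8753
F = (S − I)·e^(rT) = (290.13 − 25.8753) · e^(0.0899·12/12)
= 264.2547 · e^0.089900 = 264.2547 × 1.094065 = C$289.11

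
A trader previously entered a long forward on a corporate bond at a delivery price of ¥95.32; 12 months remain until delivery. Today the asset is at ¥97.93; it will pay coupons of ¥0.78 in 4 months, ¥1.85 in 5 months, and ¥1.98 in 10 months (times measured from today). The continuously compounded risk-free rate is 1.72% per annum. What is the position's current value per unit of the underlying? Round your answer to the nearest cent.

-¥0.33

PV(remaining coupons) I = 0.78·e^(−0.0172·4/12) + 1.85·e^(−0.0172·5/12) + 1.98·e^(−0.0172·10/12) = 4.5642
Current forward F = (S − I)·e^(rT) = (97.93 − 4.5642)·e^(0.0172·12/12) = 93.3658 × 1.017349 = 94.9856
Value (long) = (F − K)·e^(−rT) = (94.9856 − 95.32) × 0.982947 = -0.3287
Value = -¥0.33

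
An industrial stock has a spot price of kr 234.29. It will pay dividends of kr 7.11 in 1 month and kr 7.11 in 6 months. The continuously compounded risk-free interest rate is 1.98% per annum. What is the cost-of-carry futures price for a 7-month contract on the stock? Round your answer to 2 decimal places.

PV(dividends) I = 7.11·e^(−0.0198·1/12) + 7.11·e^(−0.0198·6/12)
I = 7.0983 + 7.0400 = 14.1383
F = (S − I)·e^(rT) = (234.29 − 14.1383) · e^(0.0198·7/12)
= 220.1517 · e^0.011550 = 220.1517 × 1.011617 = kr 222.71

kr 222.71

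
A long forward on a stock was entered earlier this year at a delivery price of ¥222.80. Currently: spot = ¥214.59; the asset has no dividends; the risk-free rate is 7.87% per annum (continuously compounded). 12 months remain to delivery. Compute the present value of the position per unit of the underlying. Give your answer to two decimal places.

¥8.65

Current fair forward for the remaining 12 months: F = S·e^(r·T), r = 0.0787
F = 214.59 · e^(0.0787 × 12/12) = 214.59 × 1.081880 = 232.1606
Value of long forward = (F − K)·e^(−rT) = (232.1606 − 222.80) · e^(−0.0787·12/12)
= 9.3606 × 0.924317 = 8.65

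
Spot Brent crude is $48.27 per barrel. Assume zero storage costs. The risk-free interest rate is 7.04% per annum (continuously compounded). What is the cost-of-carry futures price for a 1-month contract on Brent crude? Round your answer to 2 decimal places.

$48.55 per barrel

F = S·e^(rT) = 48.27 · e^(0.0704 × 1/12) = 48.27 · e^0.005867
= 48.27 × 1.005884 = $48.55 per barrel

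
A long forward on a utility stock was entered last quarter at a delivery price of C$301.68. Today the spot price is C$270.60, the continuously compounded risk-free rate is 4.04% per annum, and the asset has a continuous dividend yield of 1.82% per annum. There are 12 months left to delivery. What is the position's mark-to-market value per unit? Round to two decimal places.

Current fair forward for the remaining 12 months: F = S·e^((r − q)·T), (r − q) = 0.0404 − 0.0182 = 0.0222
F = 270.60 · e^(0.0222 × 12/12) = 270.60 × 1.022448 = 276.6744
Value of long forward = (F − K)·e^(−rT) = (276.6744 − 301.68) · e^(−0.0404·12/12)
= -25.0056 × 0.960405 = -24.02

-C$24.02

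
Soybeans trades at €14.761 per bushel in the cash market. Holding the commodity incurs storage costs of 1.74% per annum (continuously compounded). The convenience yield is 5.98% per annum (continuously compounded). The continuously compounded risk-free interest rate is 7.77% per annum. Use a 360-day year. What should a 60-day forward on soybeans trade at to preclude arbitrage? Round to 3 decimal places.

€14.848 per bushel

Net carry = r + u − y = 0.0777 + 0.0174 − 0.0598 = 0.0353
F = S·e^((r+u−y)T) = 14.761 · e^(0.0353 × 60/360) = 14.761 · e^0.005883
= 14.761 × 1.005900 = €14.848 per bushel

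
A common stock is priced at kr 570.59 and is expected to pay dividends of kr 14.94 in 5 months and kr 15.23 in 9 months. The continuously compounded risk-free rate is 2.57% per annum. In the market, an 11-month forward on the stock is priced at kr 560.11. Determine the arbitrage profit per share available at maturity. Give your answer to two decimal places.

kr 6.35 per share

PV(dividends) I = 14.94·e^(−0.0257·5/12) + 15.23·e^(−0.0257·9/12) = 29.7201
Fair forward F* = (S − I)·e^(rT) = (570.59 − 29.7201)·e^0.023558 = 540.8699 × 1.023838 = 553.7632
Market kr 560.11 > fair 553.7632: forward overpriced → cash-and-carry (borrow at r, buy the stock and collect the dividends, short the forward).
Profit at T = |F_mkt − F*| = |560.11 − 553.7632| = kr 6.35 per share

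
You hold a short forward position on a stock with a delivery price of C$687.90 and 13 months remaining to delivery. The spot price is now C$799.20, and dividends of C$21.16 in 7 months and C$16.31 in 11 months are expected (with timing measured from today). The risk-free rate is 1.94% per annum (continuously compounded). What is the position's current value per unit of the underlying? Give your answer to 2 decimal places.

PV(remaining dividends) I = 21.16·e^(−0.0194·7/12) + 16.31·e^(−0.0194·11/12) = 36.9444
Current forward F = (S − I)·e^(rT) = (799.20 − 36.9444)·e^(0.0194·13/12) = 762.2556 × 1.021239 = 778.4451
Value (long) = (F − K)·e^(−rT) = (778.4451 − 687.90) × 0.979203 = 88.6620
Short position value = −(long value) = -C$88.66

-C$88.66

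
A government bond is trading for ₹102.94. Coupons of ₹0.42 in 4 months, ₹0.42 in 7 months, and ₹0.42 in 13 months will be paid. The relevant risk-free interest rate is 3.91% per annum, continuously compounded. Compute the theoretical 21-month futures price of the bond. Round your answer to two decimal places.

PV(coupons) I = 0.42·e^(−0.0391·4/12) + 0.42·e^(−0.0391·7/12) + 0.42·e^(−0.0391·13/12)
I = 0.4146 + 0.4105 + 0.4026 = 1.2277
F = (S − I)·e^(rT) = (102.94 − 1.2277) · e^(0.0391·21/12)
= 101.7123 · e^0.068425 = 101.7123 × 1.070820 = ₹108.92

₹108.92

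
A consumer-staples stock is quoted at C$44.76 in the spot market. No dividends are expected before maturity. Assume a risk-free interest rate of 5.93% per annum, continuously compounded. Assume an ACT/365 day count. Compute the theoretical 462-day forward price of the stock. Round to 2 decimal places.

C$48.25

F = S·e^(rT) = 44.76 · e^(0.0593 × 462/365)
= 44.76 · e^0.075059 = 44.76 × 1.077948
F = C$48.25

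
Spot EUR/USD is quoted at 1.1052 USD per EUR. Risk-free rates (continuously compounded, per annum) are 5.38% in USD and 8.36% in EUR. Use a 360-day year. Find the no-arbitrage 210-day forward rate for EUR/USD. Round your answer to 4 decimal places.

1.0862

F = S·e^((r_USD − r_EUR)T) = 1.1052 · e^((0.0538 − 0.0836) × 210/360)
= 1.1052 · e^-0.017383 = 1.1052 × 0.982767
F = 1.0862 USD per EUR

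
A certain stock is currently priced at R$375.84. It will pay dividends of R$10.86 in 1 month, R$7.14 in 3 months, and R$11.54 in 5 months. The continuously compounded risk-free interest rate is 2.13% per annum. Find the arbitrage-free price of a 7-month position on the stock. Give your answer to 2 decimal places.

PV(dividends) I = 10.86·e^(−0.0213·1/12) + 7.14·e^(−0.0213·3/12) + 11.54·e^(−0.0213·5/12)
I = 10.8407 + 7.1021 + 11.4380 = 29.3808
F = (S − I)·e^(rT) = (375.84 − 29.3808) · e^(0.0213·7/12)
= 346.4592 · e^0.012425 = 346.4592 × 1.012503 = R$350.79

R$350.79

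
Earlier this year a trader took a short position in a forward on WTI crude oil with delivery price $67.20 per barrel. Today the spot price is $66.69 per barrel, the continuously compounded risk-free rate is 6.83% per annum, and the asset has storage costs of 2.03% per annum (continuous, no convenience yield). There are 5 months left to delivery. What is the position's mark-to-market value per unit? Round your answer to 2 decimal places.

Current fair forward for the remaining 5 months: F = S·e^((r + u)·T), (r + u) = 0.0683 + 0.0203 = 0.0886
F = 66.69 · e^(0.0886 × 5/12) = 66.69 × 1.037607 = 69.1980
Value of long forward = (F − K)·e^(−rT) = (69.1980 − 67.20) · e^(−0.0683·5/12)
= 1.9980 × 0.971943 = 1.94
Short position value = −(long value) = -$1.94

-$1.94 per barrel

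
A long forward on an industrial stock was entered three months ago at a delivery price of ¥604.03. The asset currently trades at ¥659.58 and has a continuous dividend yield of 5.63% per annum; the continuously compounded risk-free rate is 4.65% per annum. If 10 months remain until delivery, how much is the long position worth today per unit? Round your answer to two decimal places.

Current fair forward for the remaining 10 months: F = S·e^((r − q)·T), (r − q) = 0.0465 − 0.0563 = -0.0098
F = 659.58 · e^(-0.0098 × 10/12) = 659.58 × 0.991867 = 654.2156
Value of long forward = (F − K)·e^(−rT) = (654.2156 − 604.03) · e^(−0.0465·10/12)
= 50.1856 × 0.961991 = 48.28

¥48.28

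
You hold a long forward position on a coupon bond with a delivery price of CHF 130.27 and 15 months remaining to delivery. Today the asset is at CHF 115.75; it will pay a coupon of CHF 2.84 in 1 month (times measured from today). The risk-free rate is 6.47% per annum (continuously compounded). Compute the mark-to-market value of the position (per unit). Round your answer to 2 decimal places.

-CHF 7.22

PV(remaining coupons) I = 2.84·e^(−0.0647·1/12) = 2.8247
Current forward F = (S − I)·e^(rT) = (115.75 − 2.8247)·e^(0.0647·15/12) = 112.9253 × 1.084235 = 122.4376
Value (long) = (F − K)·e^(−rT) = (122.4376 − 130.27) × 0.922309 = -7.2239
Value = -CHF 7.22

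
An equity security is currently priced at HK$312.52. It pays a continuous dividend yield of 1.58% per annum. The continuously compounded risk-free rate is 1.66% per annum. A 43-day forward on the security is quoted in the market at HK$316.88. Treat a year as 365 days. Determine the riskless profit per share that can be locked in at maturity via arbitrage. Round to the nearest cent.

Fair forward: F* = S·e^(carry·T), with carry = (r − q) = 0.0166 − 0.0158 = 0.0008
F* = 312.52 · e^(0.0008 × 43/365) = 312.52 · e^0.000094 = 312.52 × 1.000094 = HK$312.5494
Market HK$316.88 > fair HK$312.5494: forward overpriced → cash-and-carry (buy spot, short the forward).
At maturity, profit = |F_mkt − F*| = |316.88 − 312.5494| = HK$4.33 per share

HK$4.33 per share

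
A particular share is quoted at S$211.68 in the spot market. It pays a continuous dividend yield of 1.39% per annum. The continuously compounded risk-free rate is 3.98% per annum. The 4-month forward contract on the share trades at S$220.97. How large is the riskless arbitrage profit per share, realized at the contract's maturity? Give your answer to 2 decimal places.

S$7.45 per share

Fair forward: F* = S·e^(carry·T), with carry = (r − q) = 0.0398 − 0.0139 = 0.0259
F* = 211.68 · e^(0.0259 × 4/12) = 211.68 · e^0.008633 = 211.68 × 1.008670 = S$213.5153
Market S$220.97 > fair S$213.5153: forward overpriced → cash-and-carry (buy spot, short the forward).
At maturity, profit = |F_mkt − F*| = |220.97 − 213.5153| = S$7.45 per share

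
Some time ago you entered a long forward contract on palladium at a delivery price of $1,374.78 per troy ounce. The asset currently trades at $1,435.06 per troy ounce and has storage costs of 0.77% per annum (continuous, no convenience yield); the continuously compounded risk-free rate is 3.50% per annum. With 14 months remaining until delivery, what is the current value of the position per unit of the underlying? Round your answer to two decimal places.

$128.24 per troy ounce

Current fair forward for the remaining 14 months: F = S·e^((r + u)·T), (r + u) = 0.0350 + 0.0077 = 0.0427
F = 1435.06 · e^(0.0427 × 14/12) = 1435.06 × 1.05107838 = 1508.3605
Value of long forward = (F − K)·e^(−rT) = (1508.3605 − 1374.78) · e^(−0.0350·14/12)
= 133.5805 × 0.95998911 = 128.24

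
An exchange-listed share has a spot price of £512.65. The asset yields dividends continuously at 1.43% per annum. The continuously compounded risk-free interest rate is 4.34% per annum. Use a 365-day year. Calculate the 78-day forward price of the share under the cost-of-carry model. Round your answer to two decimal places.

£515.85

F = S·e^((r − q)T) = 512.65 · e^((0.0434 − 0.0143) × 78/365)
= 512.65 · e^0.006219 = 512.65 × 1.006238
F = £515.85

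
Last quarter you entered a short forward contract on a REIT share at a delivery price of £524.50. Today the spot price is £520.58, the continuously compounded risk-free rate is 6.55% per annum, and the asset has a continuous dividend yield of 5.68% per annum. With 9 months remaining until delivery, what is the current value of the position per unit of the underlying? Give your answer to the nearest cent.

£0.49

Current fair forward for the remaining 9 months: F = S·e^((r − q)·T), (r − q) = 0.0655 − 0.0568 = 0.0087
F = 520.58 · e^(0.0087 × 9/12) = 520.58 × 1.006546 = 523.9877
Value of long forward = (F − K)·e^(−rT) = (523.9877 − 524.50) · e^(−0.0655·9/12)
= -0.5123 × 0.952062 = -0.49
Short position value = −(long value) = £0.49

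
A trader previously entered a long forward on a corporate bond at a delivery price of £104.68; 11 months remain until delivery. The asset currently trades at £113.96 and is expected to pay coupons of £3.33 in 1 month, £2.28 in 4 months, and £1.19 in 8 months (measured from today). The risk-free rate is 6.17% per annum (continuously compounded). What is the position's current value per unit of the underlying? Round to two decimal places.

£8.35

PV(remaining coupons) I = 3.33·e^(−0.0617·1/12) + 2.28·e^(−0.0617·4/12) + 1.19·e^(−0.0617·8/12) = 6.6886
Current forward F = (S − I)·e^(rT) = (113.96 − 6.6886)·e^(0.0617·11/12) = 107.2714 × 1.058188 = 113.5133
Value (long) = (F − K)·e^(−rT) = (113.5133 − 104.68) × 0.945011 = 8.3476
Value = £8.35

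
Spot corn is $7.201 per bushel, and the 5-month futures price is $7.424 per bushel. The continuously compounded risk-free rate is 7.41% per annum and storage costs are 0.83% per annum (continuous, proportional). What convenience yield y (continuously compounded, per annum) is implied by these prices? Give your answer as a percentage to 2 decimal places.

0.92%

F = S·e^((r+u−y)T) ⇒ (r+u−y) = ln(F/S)/T
ln(7.424/7.201) = 0.030498; /T ⇒ 0.073195
y = r + u − ln(F/S)/T = 0.0741 + 0.0083 − 0.073195 = 0.009205
y = 0.92%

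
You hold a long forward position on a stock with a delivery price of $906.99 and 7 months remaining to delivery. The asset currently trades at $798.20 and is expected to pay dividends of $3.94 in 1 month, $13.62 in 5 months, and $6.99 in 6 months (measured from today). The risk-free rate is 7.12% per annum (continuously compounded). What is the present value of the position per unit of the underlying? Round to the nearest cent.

PV(remaining dividends) I = 3.94·e^(−0.0712·1/12) + 13.62·e^(−0.0712·5/12) + 6.99·e^(−0.0712·6/12) = 23.8841
Current forward F = (S − I)·e^(rT) = (798.20 − 23.8841)·e^(0.0712·7/12) = 774.3159 × 1.042408 = 807.1531
Value (long) = (F − K)·e^(−rT) = (807.1531 − 906.99) × 0.959317 = -95.7752
Value = -$95.78

-$95.78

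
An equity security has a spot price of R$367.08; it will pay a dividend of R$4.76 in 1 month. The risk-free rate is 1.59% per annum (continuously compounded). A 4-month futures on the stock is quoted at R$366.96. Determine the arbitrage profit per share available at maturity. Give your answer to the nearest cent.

PV(dividends) I = 4.76·e^(−0.0159·1/12) = 4.7537
Fair futures F* = (S − I)·e^(rT) = (367.08 − 4.7537)·e^0.005300 = 362.3263 × 1.005314 = 364.2517
Market R$366.96 > fair 364.2517: forward overpriced → cash-and-carry (borrow at r, buy the stock and collect the dividends, short the forward).
Profit at T = |F_mkt − F*| = |366.96 − 364.2517| = R$2.71 per share

R$2.71 per share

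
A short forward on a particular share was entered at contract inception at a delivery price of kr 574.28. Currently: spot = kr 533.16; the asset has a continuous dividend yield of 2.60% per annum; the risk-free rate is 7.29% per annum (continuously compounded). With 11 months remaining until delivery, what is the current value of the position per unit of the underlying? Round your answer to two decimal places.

Current fair forward for the remaining 11 months: F = S·e^((r − q)·T), (r − q) = 0.0729 − 0.0260 = 0.0469
F = 533.16 · e^(0.0469 × 11/12) = 533.16 × 1.043929 = 556.5812
Value of long forward = (F − K)·e^(−rT) = (556.5812 − 574.28) · e^(−0.0729·11/12)
= -17.6988 × 0.935359 = -16.55
Short position value = −(long value) = kr 16.55

kr 16.55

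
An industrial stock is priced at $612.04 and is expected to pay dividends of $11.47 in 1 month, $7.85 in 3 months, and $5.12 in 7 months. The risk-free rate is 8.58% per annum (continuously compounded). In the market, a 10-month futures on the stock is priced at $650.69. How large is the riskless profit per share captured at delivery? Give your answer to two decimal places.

$19.00 per share

PV(dividends) I = 11.47·e^(−0.0858·1/12) + 7.85·e^(−0.0858·3/12) + 5.12·e^(−0.0858·7/12) = 23.9417
Fair futures F* = (S − I)·e^(rT) = (612.04 − 23.9417)·e^0.071500 = 588.0983 × 1.074118 = 631.6870
Market $650.69 > fair 631.6870: forward overpriced → cash-and-carry (borrow at r, buy the stock and collect the dividends, short the forward).
Profit at T = |F_mkt − F*| = |650.69 − 631.6870| = $19.00 per share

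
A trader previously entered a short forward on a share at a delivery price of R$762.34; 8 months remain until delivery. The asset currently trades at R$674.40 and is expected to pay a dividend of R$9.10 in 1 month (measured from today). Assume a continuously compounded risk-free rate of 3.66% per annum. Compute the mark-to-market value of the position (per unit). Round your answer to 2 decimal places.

PV(remaining dividends) I = 9.10·e^(−0.0366·1/12) = 9.0723
Current forward F = (S − I)·e^(rT) = (674.40 − 9.0723)·e^(0.0366·8/12) = 665.3277 × 1.024700 = 681.7613
Value (long) = (F − K)·e^(−rT) = (681.7613 − 762.34) × 0.975895 = -78.6364
Short position value = −(long value) = R$78.64

R$78.64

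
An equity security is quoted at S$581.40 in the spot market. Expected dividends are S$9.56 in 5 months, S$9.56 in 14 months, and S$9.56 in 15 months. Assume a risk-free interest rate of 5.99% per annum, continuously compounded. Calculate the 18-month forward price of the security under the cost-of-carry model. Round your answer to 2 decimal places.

PV(dividends) I = 9.56·e^(−0.0599·5/12) + 9.56·e^(−0.0599·14/12) + 9.56·e^(−0.0599·15/12)
I = 9.3244 + 8.9147 + 8.8703 = 27.1094
F = (S − I)·e^(rT) = (581.40 − 27.1094) · e^(0.0599·18/12)
= 554.2906 · e^0.089850 = 554.2906 × 1.094010 = S$606.40

S$606.40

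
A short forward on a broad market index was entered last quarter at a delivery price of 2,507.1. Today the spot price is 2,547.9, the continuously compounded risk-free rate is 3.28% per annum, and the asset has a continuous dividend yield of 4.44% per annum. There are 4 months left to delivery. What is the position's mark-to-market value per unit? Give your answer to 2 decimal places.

Current fair forward for the remaining 4 months: F = S·e^((r − q)·T), (r − q) = 0.0328 − 0.0444 = -0.0116
F = 2547.9 · e^(-0.0116 × 4/12) = 2547.9 × 0.99614080 = 2538.0671
Value of long forward = (F − K)·e^(−rT) = (2538.0671 − 2507.1) · e^(−0.0328·4/12)
= 30.9671 × 0.98912622 = 30.63
Short position value = −(long value) = -30.63

-30.63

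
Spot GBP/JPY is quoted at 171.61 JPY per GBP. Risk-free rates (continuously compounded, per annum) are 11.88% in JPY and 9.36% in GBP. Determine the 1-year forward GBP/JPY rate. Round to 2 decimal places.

175.99

F = S·e^((r_JPY − r_GBP)T) = 171.61 · e^((0.1188 − 0.0936) × 1)
= 171.61 · e^0.025200 = 171.61 × 1.025520
F = 175.99 JPY per GBP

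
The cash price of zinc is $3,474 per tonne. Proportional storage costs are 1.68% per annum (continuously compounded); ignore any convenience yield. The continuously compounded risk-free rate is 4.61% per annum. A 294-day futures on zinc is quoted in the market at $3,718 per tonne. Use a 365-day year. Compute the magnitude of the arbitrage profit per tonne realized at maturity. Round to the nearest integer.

Fair futures: F* = S·e^(carry·T), with carry = (r + u) = 0.0461 + 0.0168 = 0.0629
F* = 3474 · e^(0.0629 × 294/365) = 3474 · e^0.050665 = 3474 × 1.051970 = $3654.5438
Market $3718 > fair $3654.5438: forward overpriced → cash-and-carry (buy spot, short the forward).
At maturity, profit = |F_mkt − F*| = |3718 − 3654.5438| = $63 per tonne

$63 per tonne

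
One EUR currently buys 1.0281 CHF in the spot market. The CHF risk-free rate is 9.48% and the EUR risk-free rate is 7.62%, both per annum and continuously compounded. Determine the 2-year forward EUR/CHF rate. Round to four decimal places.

F = S·e^((r_CHF − r_EUR)T) = 1.0281 · e^((0.0948 − 0.0762) × 2)
= 1.0281 · e^0.037200 = 1.0281 × 1.037901
F = 1.0671 CHF per EUR

1.0671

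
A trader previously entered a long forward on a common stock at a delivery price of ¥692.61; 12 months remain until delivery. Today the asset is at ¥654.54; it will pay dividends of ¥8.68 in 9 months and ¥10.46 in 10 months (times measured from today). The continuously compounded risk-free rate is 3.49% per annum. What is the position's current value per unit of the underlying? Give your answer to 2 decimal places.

-¥32.93

PV(remaining dividends) I = 8.68·e^(−0.0349·9/12) + 10.46·e^(−0.0349·10/12) = 18.6159
Current forward F = (S − I)·e^(rT) = (654.54 − 18.6159)·e^(0.0349·12/12) = 635.9241 × 1.035516 = 658.5096
Value (long) = (F − K)·e^(−rT) = (658.5096 − 692.61) × 0.965702 = -32.9308
Value = -¥32.93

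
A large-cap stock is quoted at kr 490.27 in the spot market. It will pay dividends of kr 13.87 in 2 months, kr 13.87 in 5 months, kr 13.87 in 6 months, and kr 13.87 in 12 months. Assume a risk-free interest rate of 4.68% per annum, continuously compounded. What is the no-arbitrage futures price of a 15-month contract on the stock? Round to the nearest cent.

kr 462.39

PV(dividends) I = 13.87·e^(−0.0468·2/12) + 13.87·e^(−0.0468·5/12) + 13.87·e^(−0.0468·6/12) + 13.87·e^(−0.0468·12/12)
I = 13.7622 + 13.6022 + 13.5492 + 13.2358 = 54.1494
F = (S − I)·e^(rT) = (490.27 − 54.1494) · e^(0.0468·15/12)
= 436.1206 · e^0.058500 = 436.1206 × 1.060245 = kr 462.39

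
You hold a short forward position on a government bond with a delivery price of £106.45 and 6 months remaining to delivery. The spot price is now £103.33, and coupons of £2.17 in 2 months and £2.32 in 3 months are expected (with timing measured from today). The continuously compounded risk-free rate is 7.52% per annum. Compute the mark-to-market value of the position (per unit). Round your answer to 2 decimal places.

£3.61

PV(remaining coupons) I = 2.17·e^(−0.0752·2/12) + 2.32·e^(−0.0752·3/12) = 4.4198
Current forward F = (S − I)·e^(rT) = (103.33 − 4.4198)·e^(0.0752·6/12) = 98.9102 × 1.038316 = 102.7000
Value (long) = (F − K)·e^(−rT) = (102.7000 − 106.45) × 0.963098 = -3.6116
Short position value = −(long value) = £3.61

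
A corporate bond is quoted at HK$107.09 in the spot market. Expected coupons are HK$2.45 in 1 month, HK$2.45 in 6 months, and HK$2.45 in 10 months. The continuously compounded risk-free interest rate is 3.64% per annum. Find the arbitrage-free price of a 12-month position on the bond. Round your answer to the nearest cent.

PV(coupons) I = 2.45·e^(−0.0364·1/12) + 2.45·e^(−0.0364·6/12) + 2.45·e^(−0.0364·10/12)
I = 2.4426 + 2.4058 + 2.3768 = 7.2252
F = (S − I)·e^(rT) = (107.09 − 7.2252) · e^(0.0364·12/12)
= 99.8648 · e^0.036400 = 99.8648 × 1.037071 = HK$103.57

HK$103.57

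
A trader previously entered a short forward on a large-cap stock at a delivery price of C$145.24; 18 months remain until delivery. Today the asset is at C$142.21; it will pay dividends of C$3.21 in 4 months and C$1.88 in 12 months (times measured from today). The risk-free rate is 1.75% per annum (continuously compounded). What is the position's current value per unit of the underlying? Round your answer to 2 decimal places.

PV(remaining dividends) I = 3.21·e^(−0.0175·4/12) + 1.88·e^(−0.0175·12/12) = 5.0387
Current forward F = (S − I)·e^(rT) = (142.21 − 5.0387)·e^(0.0175·18/12) = 137.1713 × 1.026598 = 140.8198
Value (long) = (F − K)·e^(−rT) = (140.8198 − 145.24) × 0.974092 = -4.3057
Short position value = −(long value) = C$4.31

C$4.31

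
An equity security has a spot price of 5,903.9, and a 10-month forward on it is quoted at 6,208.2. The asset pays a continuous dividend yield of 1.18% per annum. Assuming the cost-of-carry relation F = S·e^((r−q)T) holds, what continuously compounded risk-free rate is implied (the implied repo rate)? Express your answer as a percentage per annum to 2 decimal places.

From F = S·e^((r−q)T): (r − q) = ln(F/S)/T
ln(6208.2/5903.9) = ln(1.051542) = 0.050258
(r − q) = 0.050258 / (10/12) = 0.060310
r = ln(F/S)/T + q = 0.060310 + 0.0118 = 0.072110
r = 7.21%

7.21%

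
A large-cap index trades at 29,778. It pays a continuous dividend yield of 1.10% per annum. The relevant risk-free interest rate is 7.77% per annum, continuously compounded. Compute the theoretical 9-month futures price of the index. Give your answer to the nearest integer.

F = S·e^((r − q)T) = 29778 · e^((0.0777 − 0.0110) × 9/12)
= 29778 · e^0.050025 = 29778 × 1.051297
F = 31,306

31,306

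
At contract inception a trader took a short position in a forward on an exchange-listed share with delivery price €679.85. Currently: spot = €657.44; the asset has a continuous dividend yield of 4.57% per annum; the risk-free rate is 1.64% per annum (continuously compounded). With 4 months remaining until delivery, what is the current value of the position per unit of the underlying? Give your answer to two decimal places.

€28.64

Current fair forward for the remaining 4 months: F = S·e^((r − q)·T), (r − q) = 0.0164 − 0.0457 = -0.0293
F = 657.44 · e^(-0.0293 × 4/12) = 657.44 × 0.990281 = 651.0503
Value of long forward = (F − K)·e^(−rT) = (651.0503 − 679.85) · e^(−0.0164·4/12)
= -28.7997 × 0.994548 = -28.64
Short position value = −(long value) = €28.64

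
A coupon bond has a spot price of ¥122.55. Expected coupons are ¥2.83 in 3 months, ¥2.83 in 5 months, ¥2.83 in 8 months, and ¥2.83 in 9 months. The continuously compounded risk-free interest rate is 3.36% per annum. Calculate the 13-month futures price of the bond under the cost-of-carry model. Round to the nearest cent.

PV(coupons) I = 2.83·e^(−0.0336·3/12) + 2.83·e^(−0.0336·5/12) + 2.83·e^(−0.0336·8/12) + 2.83·e^(−0.0336·9/12)
I = 2.8063 + 2.7907 + 2.7673 + 2.7596 = 11.1239
F = (S − I)·e^(rT) = (122.55 − 11.1239) · e^(0.0336·13/12)
= 111.4261 · e^0.036400 = 111.4261 × 1.037071 = ¥115.56

¥115.56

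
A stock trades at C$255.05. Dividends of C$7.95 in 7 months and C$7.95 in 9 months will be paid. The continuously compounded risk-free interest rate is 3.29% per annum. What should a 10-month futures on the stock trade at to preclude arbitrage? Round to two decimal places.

C$246.15

PV(dividends) I = 7.95·e^(−0.0329·7/12) + 7.95·e^(−0.0329·9/12)
I = 7.7989 + 7.7562 = 15.5551
F = (S − I)·e^(rT) = (255.05 − 15.5551) · e^(0.0329·10/12)
= 239.4949 · e^0.027417 = 239.4949 × 1.027796 = C$246.15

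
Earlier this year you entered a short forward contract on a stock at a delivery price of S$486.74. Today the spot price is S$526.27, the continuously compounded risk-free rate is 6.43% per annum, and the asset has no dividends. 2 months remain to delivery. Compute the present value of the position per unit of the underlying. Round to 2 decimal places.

-S$44.72

Current fair forward for the remaining 2 months: F = S·e^(r·T), r = 0.0643
F = 526.27 · e^(0.0643 × 2/12) = 526.27 × 1.010774 = 531.9400
Value of long forward = (F − K)·e^(−rT) = (531.9400 − 486.74) · e^(−0.0643·2/12)
= 45.2000 × 0.989341 = 44.72
Short position value = −(long value) = -S$44.72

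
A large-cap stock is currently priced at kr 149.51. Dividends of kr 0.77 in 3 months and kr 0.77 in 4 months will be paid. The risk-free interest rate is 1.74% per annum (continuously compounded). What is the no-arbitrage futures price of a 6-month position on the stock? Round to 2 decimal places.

PV(dividends) I = 0.77·e^(−0.0174·3/12) + 0.77·e^(−0.0174·4/12)
I = 0.7667 + 0.7655 = 1.5322
F = (S − I)·e^(rT) = (149.51 − 1.5322) · e^(0.0174·6/12)
= 147.9778 · e^0.008700 = 147.9778 × 1.008738 = kr 149.27

kr 149.27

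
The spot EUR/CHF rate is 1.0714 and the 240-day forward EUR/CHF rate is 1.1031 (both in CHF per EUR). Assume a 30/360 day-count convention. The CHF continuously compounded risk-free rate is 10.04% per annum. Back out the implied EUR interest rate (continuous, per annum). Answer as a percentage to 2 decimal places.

F = S·e^((r_CHF − r_EUR)T) ⇒ r_EUR = r_CHF − ln(F/S)/T
ln(1.1031/1.0714) = 0.029158; /(240/360) = 0.043737
r_EUR = 0.1004 − 0.043737 = 0.056663
r_EUR = 5.67%

5.67%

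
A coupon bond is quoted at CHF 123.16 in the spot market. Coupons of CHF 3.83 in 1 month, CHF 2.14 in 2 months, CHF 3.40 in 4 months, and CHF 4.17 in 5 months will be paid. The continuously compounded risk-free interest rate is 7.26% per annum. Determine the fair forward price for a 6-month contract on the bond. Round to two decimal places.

PV(coupons) I = 3.83·e^(−0.0726·1/12) + 2.14·e^(−0.0726·2/12) + 3.40·e^(−0.0726·4/12) + 4.17·e^(−0.0726·5/12)
I = 3.8069 + 2.1143 + 3.3187 + 4.0457 = 13.2856
F = (S − I)·e^(rT) = (123.16 − 13.2856) · e^(0.0726·6/12)
= 109.8744 · e^0.036300 = 109.8744 × 1.036967 = CHF 113.94

CHF 113.94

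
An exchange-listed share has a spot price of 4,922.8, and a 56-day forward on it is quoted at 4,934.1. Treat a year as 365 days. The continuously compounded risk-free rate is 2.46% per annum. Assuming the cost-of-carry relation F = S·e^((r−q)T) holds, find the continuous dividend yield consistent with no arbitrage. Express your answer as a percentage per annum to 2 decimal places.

0.97%

From F = S·e^((r−q)T): (r − q) = ln(F/S)/T
ln(4934.1/4922.8) = ln(1.002295) = 0.002292
(r − q) = 0.002292 / (56/365) = 0.014939
q = r − ln(F/S)/T = 0.0246 − 0.014939 = 0.009661
q = 0.97%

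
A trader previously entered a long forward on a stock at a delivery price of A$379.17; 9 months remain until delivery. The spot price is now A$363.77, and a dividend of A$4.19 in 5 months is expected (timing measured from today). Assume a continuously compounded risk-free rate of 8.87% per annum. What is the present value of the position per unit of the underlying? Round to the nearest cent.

PV(remaining dividends) I = 4.19·e^(−0.0887·5/12) = 4.0380
Current forward F = (S − I)·e^(rT) = (363.77 − 4.0380)·e^(0.0887·9/12) = 359.7320 × 1.068788 = 384.4772
Value (long) = (F − K)·e^(−rT) = (384.4772 − 379.17) × 0.935640 = 4.9656
Value = A$4.97

A$4.97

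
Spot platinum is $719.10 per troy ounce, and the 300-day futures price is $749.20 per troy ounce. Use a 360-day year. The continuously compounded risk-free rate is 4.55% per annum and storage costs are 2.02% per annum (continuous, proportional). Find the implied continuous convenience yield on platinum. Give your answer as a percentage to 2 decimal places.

1.65%

F = S·e^((r+u−y)T) ⇒ (r+u−y) = ln(F/S)/T
ln(749.20/719.10) = 0.041006; /T ⇒ 0.049207
y = r + u − ln(F/S)/T = 0.0455 + 0.0202 − 0.049207 = 0.016493
y = 1.65%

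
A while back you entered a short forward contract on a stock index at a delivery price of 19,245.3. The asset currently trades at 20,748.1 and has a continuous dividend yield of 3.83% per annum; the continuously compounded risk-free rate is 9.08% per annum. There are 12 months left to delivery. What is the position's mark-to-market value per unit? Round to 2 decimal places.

-2393.66

Current fair forward for the remaining 12 months: F = S·e^((r − q)·T), (r − q) = 0.0908 − 0.0383 = 0.0525
F = 20748.1 · e^(0.0525 × 12/12) = 20748.1 × 1.05390256 = 21866.4757
Value of long forward = (F − K)·e^(−rT) = (21866.4757 − 19245.3) · e^(−0.0908·12/12)
= 2621.1757 × 0.91320033 = 2393.66
Short position value = −(long value) = -2393.66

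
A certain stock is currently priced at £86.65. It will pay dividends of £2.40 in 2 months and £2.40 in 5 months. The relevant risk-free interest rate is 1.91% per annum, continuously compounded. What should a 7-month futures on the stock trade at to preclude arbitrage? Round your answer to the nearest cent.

£82.79

PV(dividends) I = 2.40·e^(−0.0191·2/12) + 2.40·e^(−0.0191·5/12)
I = 2.3924 + 2.3810 = 4.7734
F = (S − I)·e^(rT) = (86.65 − 4.7734) · e^(0.0191·7/12)
= 81.8766 · e^0.011142 = 81.8766 × 1.011204 = £82.79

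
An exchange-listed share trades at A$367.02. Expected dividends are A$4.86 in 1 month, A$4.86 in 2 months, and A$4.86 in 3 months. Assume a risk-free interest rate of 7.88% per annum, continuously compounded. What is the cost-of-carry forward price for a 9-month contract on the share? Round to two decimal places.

PV(dividends) I = 4.86·e^(−0.0788·1/12) + 4.86·e^(−0.0788·2/12) + 4.86·e^(−0.0788·3/12)
I = 4.8282 + 4.7966 + 4.7652 = 14.3900
F = (S − I)·e^(rT) = (367.02 − 14.3900) · e^(0.0788·9/12)
= 352.6300 · e^0.059100 = 352.6300 × 1.060881 = A$374.10

A$374.10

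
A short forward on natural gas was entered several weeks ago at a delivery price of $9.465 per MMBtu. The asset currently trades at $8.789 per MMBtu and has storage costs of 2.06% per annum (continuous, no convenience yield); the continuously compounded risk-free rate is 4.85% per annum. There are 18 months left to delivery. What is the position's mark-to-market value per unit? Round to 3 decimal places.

Current fair forward for the remaining 18 months: F = S·e^((r + u)·T), (r + u) = 0.0485 + 0.0206 = 0.0691
F = 8.789 · e^(0.0691 × 18/12) = 8.789 × 1.109212 = 9.7489
Value of long forward = (F − K)·e^(−rT) = (9.7489 − 9.465) · e^(−0.0485·18/12)
= 0.2839 × 0.929833 = 0.264
Short position value = −(long value) = -$0.264

-$0.264 per MMBtu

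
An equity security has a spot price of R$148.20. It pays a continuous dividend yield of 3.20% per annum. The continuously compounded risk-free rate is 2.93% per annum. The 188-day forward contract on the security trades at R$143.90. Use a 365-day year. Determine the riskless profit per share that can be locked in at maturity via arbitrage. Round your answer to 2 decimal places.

R$4.09 per share

Fair forward: F* = S·e^(carry·T), with carry = (r − q) = 0.0293 − 0.0320 = -0.0027
F* = 148.20 · e^(-0.0027 × 188/365) = 148.20 · e^-0.001391 = 148.20 × 0.998610 = R$147.9940
Market R$143.90 < fair R$147.9940: forward underpriced → reverse cash-and-carry (short spot, go long the forward).
At maturity, profit = |F_mkt − F*| = |143.90 − 147.9940| = R$4.09 per share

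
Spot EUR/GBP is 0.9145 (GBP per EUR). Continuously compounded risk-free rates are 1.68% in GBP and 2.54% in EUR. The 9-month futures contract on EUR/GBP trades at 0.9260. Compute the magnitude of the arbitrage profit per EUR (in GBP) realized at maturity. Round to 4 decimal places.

Fair futures: F* = S·e^(carry·T), with carry = (r_GBP − r_EUR) = 0.0168 − 0.0254 = -0.0086
F* = 0.9145 · e^(-0.0086 × 9/12) = 0.9145 · e^-0.006450 = 0.9145 × 0.993571 = 0.9086
Market 0.9260 > fair 0.9086: forward overpriced → cash-and-carry (buy spot, short the forward).
At maturity, profit = |F_mkt − F*| = |0.9260 − 0.9086| = 0.0174 per EUR (in GBP)

0.0174 per EUR (in GBP)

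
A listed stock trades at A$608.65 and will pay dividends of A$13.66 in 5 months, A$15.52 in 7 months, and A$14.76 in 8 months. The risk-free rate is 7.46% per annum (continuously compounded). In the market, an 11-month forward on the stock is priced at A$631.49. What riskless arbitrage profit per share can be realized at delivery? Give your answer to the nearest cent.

PV(dividends) I = 13.66·e^(−0.0746·5/12) + 15.52·e^(−0.0746·7/12) + 14.76·e^(−0.0746·8/12) = 42.1449
Fair forward F* = (S − I)·e^(rT) = (608.65 − 42.1449)·e^0.068383 = 566.5051 × 1.070775 = 606.5995
Market A$631.49 > fair 606.5995: forward overpriced → cash-and-carry (borrow at r, buy the stock and collect the dividends, short the forward).
Profit at T = |F_mkt − F*| = |631.49 − 606.5995| = A$24.89 per share

A$24.89 per share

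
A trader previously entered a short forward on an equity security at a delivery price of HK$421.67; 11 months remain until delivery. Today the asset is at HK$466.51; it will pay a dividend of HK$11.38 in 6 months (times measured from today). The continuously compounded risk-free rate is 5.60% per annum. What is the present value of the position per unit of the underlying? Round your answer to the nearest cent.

-HK$54.87

PV(remaining dividends) I = 11.38·e^(−0.0560·6/12) = 11.0658
Current forward F = (S − I)·e^(rT) = (466.51 − 11.0658)·e^(0.0560·11/12) = 455.4442 × 1.052674 = 479.4343
Value (long) = (F − K)·e^(−rT) = (479.4343 − 421.67) × 0.949962 = 54.8739
Short position value = −(long value) = -HK$54.87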